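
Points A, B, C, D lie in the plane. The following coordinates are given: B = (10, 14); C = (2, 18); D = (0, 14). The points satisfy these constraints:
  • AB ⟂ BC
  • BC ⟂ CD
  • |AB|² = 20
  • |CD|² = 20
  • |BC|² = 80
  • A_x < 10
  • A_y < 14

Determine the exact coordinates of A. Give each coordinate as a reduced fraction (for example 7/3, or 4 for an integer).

1. A_x = 8  [[AB ⟂ BC ⇒ 8x-4y-24=0] ∩ [|A−(10, 14)|²=20]]
2. A_y = 10  [[AB ⟂ BC ⇒ 8x-4y-24=0] ∩ [|A−(10, 14)|²=20]]
   so A = (8, 10)

A = (8, 10)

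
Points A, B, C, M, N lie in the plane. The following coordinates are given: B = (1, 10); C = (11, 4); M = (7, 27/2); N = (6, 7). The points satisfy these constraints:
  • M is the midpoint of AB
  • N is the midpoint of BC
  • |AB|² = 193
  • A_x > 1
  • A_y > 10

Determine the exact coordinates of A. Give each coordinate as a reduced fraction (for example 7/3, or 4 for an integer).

1. A_x = 13  [A = 2·M−B = 2·(7, 27/2)−(1, 10)]
2. A_y = 17  [A = 2·M−B = 2·(7, 27/2)−(1, 10)]
   so A = (13, 17)

A = (13, 17)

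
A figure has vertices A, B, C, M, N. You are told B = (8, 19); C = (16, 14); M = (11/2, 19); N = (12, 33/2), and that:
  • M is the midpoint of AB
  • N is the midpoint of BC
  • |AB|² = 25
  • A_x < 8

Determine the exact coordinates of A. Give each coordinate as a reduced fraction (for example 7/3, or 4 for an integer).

A = (3, 19)

1. A_x = 3  [A = 2·M−B = 2·(11/2, 19)−(8, 19)]
2. A_y = 19  [A = 2·M−B = 2·(11/2, 19)−(8, 19)]
   so A = (3, 19)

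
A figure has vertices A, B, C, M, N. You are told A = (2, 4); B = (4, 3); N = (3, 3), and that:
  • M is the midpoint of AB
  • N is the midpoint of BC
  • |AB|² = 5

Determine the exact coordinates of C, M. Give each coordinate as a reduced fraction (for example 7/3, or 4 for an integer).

C = (2, 3)
M = (3, 7/2)

1. M_x = 3  [2·M = A+B = (2, 4)+(4, 3)]
2. M_y = 7/2  [2·M = A+B = (2, 4)+(4, 3)]
   so M = (3, 7/2)
3. C_x = 2  [C = 2·N−B = 2·(3, 3)−(4, 3)]
4. C_y = 3  [C = 2·N−B = 2·(3, 3)−(4, 3)]
   so C = (2, 3)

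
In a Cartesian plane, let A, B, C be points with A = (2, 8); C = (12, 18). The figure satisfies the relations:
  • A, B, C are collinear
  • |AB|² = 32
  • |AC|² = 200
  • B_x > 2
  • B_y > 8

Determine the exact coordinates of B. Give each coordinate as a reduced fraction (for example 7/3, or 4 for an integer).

B = (6, 12)

1. B_x = 6  [[A, B, C are collinear ⇒ 10x-10y+60=0] ∩ [|B−(2, 8)|²=32]]
2. B_y = 12  [[A, B, C are collinear ⇒ 10x-10y+60=0] ∩ [|B−(2, 8)|²=32]]
   so B = (6, 12)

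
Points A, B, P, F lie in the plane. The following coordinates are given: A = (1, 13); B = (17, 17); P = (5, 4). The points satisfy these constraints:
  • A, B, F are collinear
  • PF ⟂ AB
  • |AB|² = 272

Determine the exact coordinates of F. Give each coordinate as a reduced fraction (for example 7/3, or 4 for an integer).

1. F_x = 45/17  [[A, B, F are collinear ⇒ -4x+16y-204=0] ∩ [PF ⟂ AB ⇒ 16x+4y-96=0]]
2. F_y = 228/17  [[A, B, F are collinear ⇒ -4x+16y-204=0] ∩ [PF ⟂ AB ⇒ 16x+4y-96=0]]
   so F = (45/17, 228/17)

F = (45/17, 228/17)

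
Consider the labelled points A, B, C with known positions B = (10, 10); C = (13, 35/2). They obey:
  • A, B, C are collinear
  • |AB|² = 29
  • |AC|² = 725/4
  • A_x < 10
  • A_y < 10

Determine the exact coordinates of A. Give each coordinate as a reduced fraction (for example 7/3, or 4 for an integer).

1. A_x = 8  [[A, B, C are collinear ⇒ -15/2x+3y+45=0] ∩ [|A−(10, 10)|²=29]]
2. A_y = 5  [[A, B, C are collinear ⇒ -15/2x+3y+45=0] ∩ [|A−(10, 10)|²=29]]
   so A = (8, 5)

A = (8, 5)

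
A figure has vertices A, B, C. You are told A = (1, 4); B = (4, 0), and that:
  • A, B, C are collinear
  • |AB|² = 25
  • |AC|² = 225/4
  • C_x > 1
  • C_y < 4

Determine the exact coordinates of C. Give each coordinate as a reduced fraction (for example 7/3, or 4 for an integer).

1. C_x = 11/2  [[A, B, C are collinear ⇒ 4x+3y-16=0] ∩ [|C−(1, 4)|²=225/4]]
2. C_y = -2  [[A, B, C are collinear ⇒ 4x+3y-16=0] ∩ [|C−(1, 4)|²=225/4]]
   so C = (11/2, -2)

C = (11/2, -2)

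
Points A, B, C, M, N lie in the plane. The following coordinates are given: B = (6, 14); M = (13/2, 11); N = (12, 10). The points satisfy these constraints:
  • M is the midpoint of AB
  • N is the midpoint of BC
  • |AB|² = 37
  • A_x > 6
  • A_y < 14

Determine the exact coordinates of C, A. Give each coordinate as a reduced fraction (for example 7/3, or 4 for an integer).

C = (18, 6)
A = (7, 8)

1. A_x = 7  [A = 2·M−B = 2·(13/2, 11)−(6, 14)]
2. A_y = 8  [A = 2·M−B = 2·(13/2, 11)−(6, 14)]
   so A = (7, 8)
3. C_x = 18  [C = 2·N−B = 2·(12, 10)−(6, 14)]
4. C_y = 6  [C = 2·N−B = 2·(12, 10)−(6, 14)]
   so C = (18, 6)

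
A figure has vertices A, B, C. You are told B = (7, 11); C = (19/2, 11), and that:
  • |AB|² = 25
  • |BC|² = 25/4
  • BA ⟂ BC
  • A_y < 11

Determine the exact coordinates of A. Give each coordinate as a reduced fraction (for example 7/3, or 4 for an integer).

A = (7, 6)

1. A_x = 7  [[BA ⟂ BC ⇒ 5/2x-35/2=0] ∩ [|A−(7, 11)|²=25]]
2. A_y = 6  [[BA ⟂ BC ⇒ 5/2x-35/2=0] ∩ [|A−(7, 11)|²=25]]
   so A = (7, 6)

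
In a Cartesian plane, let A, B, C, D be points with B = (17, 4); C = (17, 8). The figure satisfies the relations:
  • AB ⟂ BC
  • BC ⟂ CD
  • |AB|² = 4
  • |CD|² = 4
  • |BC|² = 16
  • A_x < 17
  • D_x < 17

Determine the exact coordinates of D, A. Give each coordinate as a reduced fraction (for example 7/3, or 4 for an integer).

1. D_x = 15  [[BC ⟂ CD ⇒ 4y-32=0] ∩ [|D−(17, 8)|²=4]]
2. D_y = 8  [[BC ⟂ CD ⇒ 4y-32=0] ∩ [|D−(17, 8)|²=4]]
   so D = (15, 8)
3. A_x = 15  [[AB ⟂ BC ⇒ -4y+16=0] ∩ [|A−(17, 4)|²=4]]
4. A_y = 4  [[AB ⟂ BC ⇒ -4y+16=0] ∩ [|A−(17, 4)|²=4]]
   so A = (15, 4)

D = (15, 8)
A = (15, 4)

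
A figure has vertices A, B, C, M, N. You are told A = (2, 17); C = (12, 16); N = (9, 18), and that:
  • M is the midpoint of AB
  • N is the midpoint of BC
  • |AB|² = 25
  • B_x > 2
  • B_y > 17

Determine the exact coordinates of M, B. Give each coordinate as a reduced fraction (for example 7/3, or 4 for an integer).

1. B_x = 6  [B = 2·N−C = 2·(9, 18)−(12, 16)]
2. B_y = 20  [B = 2·N−C = 2·(9, 18)−(12, 16)]
   so B = (6, 20)
3. M_x = 4  [2·M = A+B = (2, 17)+(6, 20)]
4. M_y = 37/2  [2·M = A+B = (2, 17)+(6, 20)]
   so M = (4, 37/2)

M = (4, 37/2)
B = (6, 20)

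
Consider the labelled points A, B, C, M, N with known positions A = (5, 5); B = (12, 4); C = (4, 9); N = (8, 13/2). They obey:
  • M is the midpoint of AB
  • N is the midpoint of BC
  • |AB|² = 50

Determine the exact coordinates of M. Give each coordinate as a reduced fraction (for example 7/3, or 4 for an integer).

M = (17/2, 9/2)

1. M_x = 17/2  [2·M = A+B = (5, 5)+(12, 4)]
2. M_y = 9/2  [2·M = A+B = (5, 5)+(12, 4)]
   so M = (17/2, 9/2)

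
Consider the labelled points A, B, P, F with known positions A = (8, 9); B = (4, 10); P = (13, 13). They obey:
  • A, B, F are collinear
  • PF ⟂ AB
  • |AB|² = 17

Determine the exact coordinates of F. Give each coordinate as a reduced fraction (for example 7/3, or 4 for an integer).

1. F_x = 200/17  [[A, B, F are collinear ⇒ -1x-4y+44=0] ∩ [PF ⟂ AB ⇒ -4x+1y+39=0]]
2. F_y = 137/17  [[A, B, F are collinear ⇒ -1x-4y+44=0] ∩ [PF ⟂ AB ⇒ -4x+1y+39=0]]
   so F = (200/17, 137/17)

F = (200/17, 137/17)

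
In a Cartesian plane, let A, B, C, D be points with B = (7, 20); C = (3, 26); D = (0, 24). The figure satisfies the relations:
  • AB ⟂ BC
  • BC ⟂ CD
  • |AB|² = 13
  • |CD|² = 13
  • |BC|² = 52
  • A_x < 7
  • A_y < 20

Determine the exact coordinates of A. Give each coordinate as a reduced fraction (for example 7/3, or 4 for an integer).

A = (4, 18)

1. A_x = 4  [[AB ⟂ BC ⇒ 4x-6y+92=0] ∩ [|A−(7, 20)|²=13]]
2. A_y = 18  [[AB ⟂ BC ⇒ 4x-6y+92=0] ∩ [|A−(7, 20)|²=13]]
   so A = (4, 18)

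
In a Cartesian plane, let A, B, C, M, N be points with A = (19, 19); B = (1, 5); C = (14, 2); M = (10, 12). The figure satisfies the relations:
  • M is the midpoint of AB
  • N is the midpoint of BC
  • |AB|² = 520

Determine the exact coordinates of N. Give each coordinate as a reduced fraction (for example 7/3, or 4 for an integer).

N = (15/2, 7/2)

1. N_x = 15/2  [2·N = B+C = (1, 5)+(14, 2)]
2. N_y = 7/2  [2·N = B+C = (1, 5)+(14, 2)]
   so N = (15/2, 7/2)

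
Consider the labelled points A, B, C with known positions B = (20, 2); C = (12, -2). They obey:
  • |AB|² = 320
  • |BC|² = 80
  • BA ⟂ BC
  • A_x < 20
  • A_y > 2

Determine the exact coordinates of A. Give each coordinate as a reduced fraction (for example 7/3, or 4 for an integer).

1. A_x = 12  [[BA ⟂ BC ⇒ -8x-4y+168=0] ∩ [|A−(20, 2)|²=320]]
2. A_y = 18  [[BA ⟂ BC ⇒ -8x-4y+168=0] ∩ [|A−(20, 2)|²=320]]
   so A = (12, 18)

A = (12, 18)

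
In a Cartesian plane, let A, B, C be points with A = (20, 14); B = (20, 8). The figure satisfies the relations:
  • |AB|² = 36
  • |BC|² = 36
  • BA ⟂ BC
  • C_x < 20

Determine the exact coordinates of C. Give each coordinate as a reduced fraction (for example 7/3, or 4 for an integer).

1. C_x = 14  [[BA ⟂ BC ⇒ 6y-48=0] ∩ [|C−(20, 8)|²=36]]
2. C_y = 8  [[BA ⟂ BC ⇒ 6y-48=0] ∩ [|C−(20, 8)|²=36]]
   so C = (14, 8)

C = (14, 8)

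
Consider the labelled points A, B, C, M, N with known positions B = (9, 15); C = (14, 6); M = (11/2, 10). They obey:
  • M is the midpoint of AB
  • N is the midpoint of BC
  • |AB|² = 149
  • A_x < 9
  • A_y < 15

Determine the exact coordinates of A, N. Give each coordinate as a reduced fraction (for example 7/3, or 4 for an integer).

1. A_x = 2  [A = 2·M−B = 2·(11/2, 10)−(9, 15)]
2. A_y = 5  [A = 2·M−B = 2·(11/2, 10)−(9, 15)]
   so A = (2, 5)
3. N_x = 23/2  [2·N = B+C = (9, 15)+(14, 6)]
4. N_y = 21/2  [2·N = B+C = (9, 15)+(14, 6)]
   so N = (23/2, 21/2)

A = (2, 5)
N = (23/2, 21/2)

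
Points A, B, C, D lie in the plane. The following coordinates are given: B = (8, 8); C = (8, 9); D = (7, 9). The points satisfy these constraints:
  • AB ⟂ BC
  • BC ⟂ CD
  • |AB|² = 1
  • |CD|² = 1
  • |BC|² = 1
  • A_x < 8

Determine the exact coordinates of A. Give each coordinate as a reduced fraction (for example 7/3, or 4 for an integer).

1. A_x = 7  [[AB ⟂ BC ⇒ -1y+8=0] ∩ [|A−(8, 8)|²=1]]
2. A_y = 8  [[AB ⟂ BC ⇒ -1y+8=0] ∩ [|A−(8, 8)|²=1]]
   so A = (7, 8)

A = (7, 8)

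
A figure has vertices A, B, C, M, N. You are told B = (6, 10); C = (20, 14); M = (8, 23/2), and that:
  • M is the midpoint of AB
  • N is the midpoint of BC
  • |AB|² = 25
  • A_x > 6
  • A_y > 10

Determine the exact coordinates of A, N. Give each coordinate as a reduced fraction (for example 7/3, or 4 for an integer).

A = (10, 13)
N = (13, 12)

1. A_x = 10  [A = 2·M−B = 2·(8, 23/2)−(6, 10)]
2. A_y = 13  [A = 2·M−B = 2·(8, 23/2)−(6, 10)]
   so A = (10, 13)
3. N_x = 13  [2·N = B+C = (6, 10)+(20, 14)]
4. N_y = 12  [2·N = B+C = (6, 10)+(20, 14)]
   so N = (13, 12)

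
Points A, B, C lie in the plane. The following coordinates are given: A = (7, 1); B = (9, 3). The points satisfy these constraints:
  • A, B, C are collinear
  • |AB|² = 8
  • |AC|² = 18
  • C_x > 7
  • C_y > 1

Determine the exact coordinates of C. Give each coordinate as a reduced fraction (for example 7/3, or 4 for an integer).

C = (10, 4)

1. C_x = 10  [[A, B, C are collinear ⇒ -2x+2y+12=0] ∩ [|C−(7, 1)|²=18]]
2. C_y = 4  [[A, B, C are collinear ⇒ -2x+2y+12=0] ∩ [|C−(7, 1)|²=18]]
   so C = (10, 4)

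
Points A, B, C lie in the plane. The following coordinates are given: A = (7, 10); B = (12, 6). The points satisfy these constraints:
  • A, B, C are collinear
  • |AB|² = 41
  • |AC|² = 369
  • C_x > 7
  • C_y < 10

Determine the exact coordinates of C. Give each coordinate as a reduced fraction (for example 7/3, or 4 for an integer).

C = (22, -2)

1. C_x = 22  [[A, B, C are collinear ⇒ 4x+5y-78=0] ∩ [|C−(7, 10)|²=369]]
2. C_y = -2  [[A, B, C are collinear ⇒ 4x+5y-78=0] ∩ [|C−(7, 10)|²=369]]
   so C = (22, -2)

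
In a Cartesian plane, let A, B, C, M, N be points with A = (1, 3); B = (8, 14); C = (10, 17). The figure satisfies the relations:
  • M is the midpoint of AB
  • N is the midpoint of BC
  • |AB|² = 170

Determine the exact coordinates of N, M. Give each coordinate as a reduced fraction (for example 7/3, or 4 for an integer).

N = (9, 31/2)
M = (9/2, 17/2)

1. M_x = 9/2  [2·M = A+B = (1, 3)+(8, 14)]
2. M_y = 17/2  [2·M = A+B = (1, 3)+(8, 14)]
   so M = (9/2, 17/2)
3. N_x = 9  [2·N = B+C = (8, 14)+(10, 17)]
4. N_y = 31/2  [2·N = B+C = (8, 14)+(10, 17)]
   so N = (9, 31/2)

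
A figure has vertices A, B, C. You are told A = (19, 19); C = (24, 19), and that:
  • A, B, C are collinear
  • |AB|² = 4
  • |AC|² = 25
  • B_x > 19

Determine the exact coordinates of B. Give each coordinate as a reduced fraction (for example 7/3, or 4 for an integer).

1. B_x = 21  [[A, B, C are collinear ⇒ -5y+95=0] ∩ [|B−(19, 19)|²=4]]
2. B_y = 19  [[A, B, C are collinear ⇒ -5y+95=0] ∩ [|B−(19, 19)|²=4]]
   so B = (21, 19)

B = (21, 19)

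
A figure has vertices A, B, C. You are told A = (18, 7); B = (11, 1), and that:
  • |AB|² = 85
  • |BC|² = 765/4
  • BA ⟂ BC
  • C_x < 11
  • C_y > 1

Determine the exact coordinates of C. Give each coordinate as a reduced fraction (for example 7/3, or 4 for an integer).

C = (2, 23/2)

1. C_x = 2  [[BA ⟂ BC ⇒ 7x+6y-83=0] ∩ [|C−(11, 1)|²=765/4]]
2. C_y = 23/2  [[BA ⟂ BC ⇒ 7x+6y-83=0] ∩ [|C−(11, 1)|²=765/4]]
   so C = (2, 23/2)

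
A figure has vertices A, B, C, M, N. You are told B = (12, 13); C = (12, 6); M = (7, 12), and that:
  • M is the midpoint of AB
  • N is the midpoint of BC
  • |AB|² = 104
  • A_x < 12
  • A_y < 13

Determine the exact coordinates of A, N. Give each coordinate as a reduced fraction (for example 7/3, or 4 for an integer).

A = (2, 11)
N = (12, 19/2)

1. A_x = 2  [A = 2·M−B = 2·(7, 12)−(12, 13)]
2. A_y = 11  [A = 2·M−B = 2·(7, 12)−(12, 13)]
   so A = (2, 11)
3. N_x = 12  [2·N = B+C = (12, 13)+(12, 6)]
4. N_y = 19/2  [2·N = B+C = (12, 13)+(12, 6)]
   so N = (12, 19/2)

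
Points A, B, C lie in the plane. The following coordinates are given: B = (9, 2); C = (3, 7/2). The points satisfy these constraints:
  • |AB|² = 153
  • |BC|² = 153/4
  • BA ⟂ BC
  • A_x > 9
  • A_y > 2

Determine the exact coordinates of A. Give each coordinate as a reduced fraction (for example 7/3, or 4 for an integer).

A = (12, 14)

1. A_x = 12  [[BA ⟂ BC ⇒ -6x+3/2y+51=0] ∩ [|A−(9, 2)|²=153]]
2. A_y = 14  [[BA ⟂ BC ⇒ -6x+3/2y+51=0] ∩ [|A−(9, 2)|²=153]]
   so A = (12, 14)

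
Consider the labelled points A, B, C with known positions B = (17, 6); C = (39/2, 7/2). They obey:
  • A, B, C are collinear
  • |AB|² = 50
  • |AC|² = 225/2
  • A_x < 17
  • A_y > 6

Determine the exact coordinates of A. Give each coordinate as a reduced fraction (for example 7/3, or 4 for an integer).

1. A_x = 12  [[A, B, C are collinear ⇒ 5/2x+5/2y-115/2=0] ∩ [|A−(17, 6)|²=50]]
2. A_y = 11  [[A, B, C are collinear ⇒ 5/2x+5/2y-115/2=0] ∩ [|A−(17, 6)|²=50]]
   so A = (12, 11)

A = (12, 11)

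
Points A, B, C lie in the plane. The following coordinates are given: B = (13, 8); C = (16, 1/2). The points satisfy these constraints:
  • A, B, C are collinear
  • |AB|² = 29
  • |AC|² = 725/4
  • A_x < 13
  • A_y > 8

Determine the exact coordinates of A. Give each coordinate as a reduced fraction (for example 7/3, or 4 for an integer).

1. A_x = 11  [[A, B, C are collinear ⇒ 15/2x+3y-243/2=0] ∩ [|A−(13, 8)|²=29]]
2. A_y = 13  [[A, B, C are collinear ⇒ 15/2x+3y-243/2=0] ∩ [|A−(13, 8)|²=29]]
   so A = (11, 13)

A = (11, 13)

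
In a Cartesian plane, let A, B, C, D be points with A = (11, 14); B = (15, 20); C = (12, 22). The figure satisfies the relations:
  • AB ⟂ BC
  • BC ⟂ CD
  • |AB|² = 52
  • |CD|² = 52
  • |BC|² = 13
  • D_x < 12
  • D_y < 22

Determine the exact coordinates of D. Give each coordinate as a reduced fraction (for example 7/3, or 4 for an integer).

D = (8, 16)

1. D_x = 8  [[BC ⟂ CD ⇒ -3x+2y-8=0] ∩ [|D−(12, 22)|²=52]]
2. D_y = 16  [[BC ⟂ CD ⇒ -3x+2y-8=0] ∩ [|D−(12, 22)|²=52]]
   so D = (8, 16)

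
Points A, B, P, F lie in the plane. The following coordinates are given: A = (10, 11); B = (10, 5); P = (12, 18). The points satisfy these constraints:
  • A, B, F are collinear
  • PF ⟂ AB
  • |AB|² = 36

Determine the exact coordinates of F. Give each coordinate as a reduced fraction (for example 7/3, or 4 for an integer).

F = (10, 18)

1. F_x = 10  [[A, B, F are collinear ⇒ 6x-60=0] ∩ [PF ⟂ AB ⇒ -6y+108=0]]
2. F_y = 18  [[A, B, F are collinear ⇒ 6x-60=0] ∩ [PF ⟂ AB ⇒ -6y+108=0]]
   so F = (10, 18)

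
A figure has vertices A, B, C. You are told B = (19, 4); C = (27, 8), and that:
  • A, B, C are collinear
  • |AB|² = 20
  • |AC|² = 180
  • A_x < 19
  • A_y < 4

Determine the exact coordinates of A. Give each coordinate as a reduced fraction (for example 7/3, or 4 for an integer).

1. A_x = 15  [[A, B, C are collinear ⇒ -4x+8y+44=0] ∩ [|A−(19, 4)|²=20]]
2. A_y = 2  [[A, B, C are collinear ⇒ -4x+8y+44=0] ∩ [|A−(19, 4)|²=20]]
   so A = (15, 2)

A = (15, 2)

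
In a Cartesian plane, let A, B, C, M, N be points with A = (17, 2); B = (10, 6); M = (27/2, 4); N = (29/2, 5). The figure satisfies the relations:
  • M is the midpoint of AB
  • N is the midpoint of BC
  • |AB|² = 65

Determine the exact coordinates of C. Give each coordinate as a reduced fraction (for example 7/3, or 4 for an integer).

C = (19, 4)

1. C_x = 19  [C = 2·N−B = 2·(29/2, 5)−(10, 6)]
2. C_y = 4  [C = 2·N−B = 2·(29/2, 5)−(10, 6)]
   so C = (19, 4)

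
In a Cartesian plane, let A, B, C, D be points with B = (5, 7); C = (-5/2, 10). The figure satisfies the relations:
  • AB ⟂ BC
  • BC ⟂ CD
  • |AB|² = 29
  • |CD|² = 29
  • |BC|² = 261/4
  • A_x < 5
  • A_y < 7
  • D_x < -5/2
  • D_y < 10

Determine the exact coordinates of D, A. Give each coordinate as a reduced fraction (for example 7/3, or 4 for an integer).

1. D_x = -9/2  [[BC ⟂ CD ⇒ -15/2x+3y-195/4=0] ∩ [|D−(-5/2, 10)|²=29]]
2. D_y = 5  [[BC ⟂ CD ⇒ -15/2x+3y-195/4=0] ∩ [|D−(-5/2, 10)|²=29]]
   so D = (-9/2, 5)
3. A_x = 3  [[AB ⟂ BC ⇒ 15/2x-3y-33/2=0] ∩ [|A−(5, 7)|²=29]]
4. A_y = 2  [[AB ⟂ BC ⇒ 15/2x-3y-33/2=0] ∩ [|A−(5, 7)|²=29]]
   so A = (3, 2)

D = (-9/2, 5)
A = (3, 2)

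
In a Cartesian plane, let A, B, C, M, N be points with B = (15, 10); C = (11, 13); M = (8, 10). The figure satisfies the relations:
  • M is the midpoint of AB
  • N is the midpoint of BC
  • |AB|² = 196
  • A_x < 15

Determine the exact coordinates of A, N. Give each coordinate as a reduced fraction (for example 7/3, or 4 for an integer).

A = (1, 10)
N = (13, 23/2)

1. A_x = 1  [A = 2·M−B = 2·(8, 10)−(15, 10)]
2. A_y = 10  [A = 2·M−B = 2·(8, 10)−(15, 10)]
   so A = (1, 10)
3. N_x = 13  [2·N = B+C = (15, 10)+(11, 13)]
4. N_y = 23/2  [2·N = B+C = (15, 10)+(11, 13)]
   so N = (13, 23/2)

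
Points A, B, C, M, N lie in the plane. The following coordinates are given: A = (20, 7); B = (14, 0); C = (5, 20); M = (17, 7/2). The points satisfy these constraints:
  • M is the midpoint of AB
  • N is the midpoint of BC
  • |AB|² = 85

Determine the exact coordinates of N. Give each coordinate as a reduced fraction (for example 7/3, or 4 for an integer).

N = (19/2, 10)

1. N_x = 19/2  [2·N = B+C = (14, 0)+(5, 20)]
2. N_y = 10  [2·N = B+C = (14, 0)+(5, 20)]
   so N = (19/2, 10)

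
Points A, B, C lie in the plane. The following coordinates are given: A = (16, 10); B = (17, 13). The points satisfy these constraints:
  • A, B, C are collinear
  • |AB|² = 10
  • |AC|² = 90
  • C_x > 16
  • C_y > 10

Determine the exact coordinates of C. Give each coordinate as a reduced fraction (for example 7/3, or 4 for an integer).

C = (19, 19)

1. C_x = 19  [[A, B, C are collinear ⇒ -3x+1y+38=0] ∩ [|C−(16, 10)|²=90]]
2. C_y = 19  [[A, B, C are collinear ⇒ -3x+1y+38=0] ∩ [|C−(16, 10)|²=90]]
   so C = (19, 19)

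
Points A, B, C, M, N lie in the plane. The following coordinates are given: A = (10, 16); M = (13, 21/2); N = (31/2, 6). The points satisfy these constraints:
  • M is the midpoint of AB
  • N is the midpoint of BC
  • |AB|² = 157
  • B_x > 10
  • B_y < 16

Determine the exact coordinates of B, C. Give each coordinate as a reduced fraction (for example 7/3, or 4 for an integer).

B = (16, 5)
C = (15, 7)

1. B_x = 16  [B = 2·M−A = 2·(13, 21/2)−(10, 16)]
2. B_y = 5  [B = 2·M−A = 2·(13, 21/2)−(10, 16)]
   so B = (16, 5)
3. C_x = 15  [C = 2·N−B = 2·(31/2, 6)−(16, 5)]
4. C_y = 7  [C = 2·N−B = 2·(31/2, 6)−(16, 5)]
   so C = (15, 7)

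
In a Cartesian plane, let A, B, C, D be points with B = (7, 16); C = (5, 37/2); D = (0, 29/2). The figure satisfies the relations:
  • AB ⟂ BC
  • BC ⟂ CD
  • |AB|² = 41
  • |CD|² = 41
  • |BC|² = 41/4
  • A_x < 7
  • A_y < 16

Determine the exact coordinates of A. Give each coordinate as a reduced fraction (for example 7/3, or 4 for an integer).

A = (2, 12)

1. A_x = 2  [[AB ⟂ BC ⇒ 2x-5/2y+26=0] ∩ [|A−(7, 16)|²=41]]
2. A_y = 12  [[AB ⟂ BC ⇒ 2x-5/2y+26=0] ∩ [|A−(7, 16)|²=41]]
   so A = (2, 12)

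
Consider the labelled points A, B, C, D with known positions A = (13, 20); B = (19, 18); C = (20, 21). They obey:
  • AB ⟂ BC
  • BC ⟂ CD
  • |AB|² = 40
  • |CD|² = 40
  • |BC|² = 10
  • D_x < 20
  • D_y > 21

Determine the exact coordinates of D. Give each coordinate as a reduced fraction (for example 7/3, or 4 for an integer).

D = (14, 23)

1. D_x = 14  [[BC ⟂ CD ⇒ 1x+3y-83=0] ∩ [|D−(20, 21)|²=40]]
2. D_y = 23  [[BC ⟂ CD ⇒ 1x+3y-83=0] ∩ [|D−(20, 21)|²=40]]
   so D = (14, 23)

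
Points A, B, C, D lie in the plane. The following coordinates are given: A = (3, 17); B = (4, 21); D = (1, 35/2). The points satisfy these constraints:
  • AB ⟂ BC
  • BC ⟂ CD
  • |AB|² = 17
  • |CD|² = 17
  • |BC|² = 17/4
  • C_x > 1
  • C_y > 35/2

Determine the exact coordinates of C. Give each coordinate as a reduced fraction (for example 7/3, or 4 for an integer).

1. C_x = 2  [[AB ⟂ BC ⇒ 1x+4y-88=0] ∩ [|C−(1, 35/2)|²=17]]
2. C_y = 43/2  [[AB ⟂ BC ⇒ 1x+4y-88=0] ∩ [|C−(1, 35/2)|²=17]]
   so C = (2, 43/2)

C = (2, 43/2)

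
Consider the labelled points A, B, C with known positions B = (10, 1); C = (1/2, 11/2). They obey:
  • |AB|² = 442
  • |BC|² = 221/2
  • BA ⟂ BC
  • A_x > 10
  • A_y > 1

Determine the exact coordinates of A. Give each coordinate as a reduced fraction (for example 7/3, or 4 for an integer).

A = (19, 20)

1. A_x = 19  [[BA ⟂ BC ⇒ -19/2x+9/2y+181/2=0] ∩ [|A−(10, 1)|²=442]]
2. A_y = 20  [[BA ⟂ BC ⇒ -19/2x+9/2y+181/2=0] ∩ [|A−(10, 1)|²=442]]
   so A = (19, 20)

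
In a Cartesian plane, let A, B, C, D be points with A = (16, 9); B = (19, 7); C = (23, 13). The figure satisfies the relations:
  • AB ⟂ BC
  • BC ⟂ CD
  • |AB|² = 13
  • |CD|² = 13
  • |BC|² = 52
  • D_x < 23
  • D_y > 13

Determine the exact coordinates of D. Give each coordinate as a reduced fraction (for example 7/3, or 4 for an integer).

1. D_x = 20  [[BC ⟂ CD ⇒ 4x+6y-170=0] ∩ [|D−(23, 13)|²=13]]
2. D_y = 15  [[BC ⟂ CD ⇒ 4x+6y-170=0] ∩ [|D−(23, 13)|²=13]]
   so D = (20, 15)

D = (20, 15)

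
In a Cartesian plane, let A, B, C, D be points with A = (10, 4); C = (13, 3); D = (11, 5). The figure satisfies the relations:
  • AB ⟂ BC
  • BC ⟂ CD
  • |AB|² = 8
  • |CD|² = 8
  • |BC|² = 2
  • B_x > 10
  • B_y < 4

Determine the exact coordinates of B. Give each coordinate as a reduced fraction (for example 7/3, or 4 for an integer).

1. B_x = 12  [[BC ⟂ CD ⇒ 2x-2y-20=0] ∩ [|B−(10, 4)|²=8]]
2. B_y = 2  [[BC ⟂ CD ⇒ 2x-2y-20=0] ∩ [|B−(10, 4)|²=8]]
   so B = (12, 2)

B = (12, 2)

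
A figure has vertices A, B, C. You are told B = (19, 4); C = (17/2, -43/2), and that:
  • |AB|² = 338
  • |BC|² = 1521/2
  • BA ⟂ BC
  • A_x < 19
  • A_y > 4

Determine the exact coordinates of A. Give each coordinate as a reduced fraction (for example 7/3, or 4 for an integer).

A = (2, 11)

1. A_x = 2  [[BA ⟂ BC ⇒ -21/2x-51/2y+603/2=0] ∩ [|A−(19, 4)|²=338]]
2. A_y = 11  [[BA ⟂ BC ⇒ -21/2x-51/2y+603/2=0] ∩ [|A−(19, 4)|²=338]]
   so A = (2, 11)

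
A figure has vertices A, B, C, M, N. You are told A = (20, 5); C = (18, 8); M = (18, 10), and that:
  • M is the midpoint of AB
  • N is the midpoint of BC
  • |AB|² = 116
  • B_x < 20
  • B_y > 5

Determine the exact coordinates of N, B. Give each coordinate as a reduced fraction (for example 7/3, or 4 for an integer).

1. B_x = 16  [B = 2·M−A = 2·(18, 10)−(20, 5)]
2. B_y = 15  [B = 2·M−A = 2·(18, 10)−(20, 5)]
   so B = (16, 15)
3. N_x = 17  [2·N = B+C = (16, 15)+(18, 8)]
4. N_y = 23/2  [2·N = B+C = (16, 15)+(18, 8)]
   so N = (17, 23/2)

N = (17, 23/2)
B = (16, 15)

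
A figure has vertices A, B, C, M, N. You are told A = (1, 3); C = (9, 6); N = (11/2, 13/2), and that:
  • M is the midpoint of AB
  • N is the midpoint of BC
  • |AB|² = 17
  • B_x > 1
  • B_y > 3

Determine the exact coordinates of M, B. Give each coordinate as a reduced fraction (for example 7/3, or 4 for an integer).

M = (3/2, 5)
B = (2, 7)

1. B_x = 2  [B = 2·N−C = 2·(11/2, 13/2)−(9, 6)]
2. B_y = 7  [B = 2·N−C = 2·(11/2, 13/2)−(9, 6)]
   so B = (2, 7)
3. M_x = 3/2  [2·M = A+B = (1, 3)+(2, 7)]
4. M_y = 5  [2·M = A+B = (1, 3)+(2, 7)]
   so M = (3/2, 5)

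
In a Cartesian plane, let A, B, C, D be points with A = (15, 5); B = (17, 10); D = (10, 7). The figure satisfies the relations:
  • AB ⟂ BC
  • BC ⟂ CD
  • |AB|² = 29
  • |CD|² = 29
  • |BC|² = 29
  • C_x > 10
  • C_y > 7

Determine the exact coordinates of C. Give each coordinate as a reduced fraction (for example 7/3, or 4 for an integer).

1. C_x = 12  [[AB ⟂ BC ⇒ 2x+5y-84=0] ∩ [|C−(10, 7)|²=29]]
2. C_y = 12  [[AB ⟂ BC ⇒ 2x+5y-84=0] ∩ [|C−(10, 7)|²=29]]
   so C = (12, 12)

C = (12, 12)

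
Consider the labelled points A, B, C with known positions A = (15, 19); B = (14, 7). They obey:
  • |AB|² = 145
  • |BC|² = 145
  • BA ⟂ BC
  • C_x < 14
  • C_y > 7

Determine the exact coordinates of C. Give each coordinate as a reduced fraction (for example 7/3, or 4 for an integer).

C = (2, 8)

1. C_x = 2  [[BA ⟂ BC ⇒ 1x+12y-98=0] ∩ [|C−(14, 7)|²=145]]
2. C_y = 8  [[BA ⟂ BC ⇒ 1x+12y-98=0] ∩ [|C−(14, 7)|²=145]]
   so C = (2, 8)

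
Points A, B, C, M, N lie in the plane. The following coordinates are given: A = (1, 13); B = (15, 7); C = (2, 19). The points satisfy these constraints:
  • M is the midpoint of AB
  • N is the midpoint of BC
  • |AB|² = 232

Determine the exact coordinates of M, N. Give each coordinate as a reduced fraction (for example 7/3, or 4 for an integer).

M = (8, 10)
N = (17/2, 13)

1. M_x = 8  [2·M = A+B = (1, 13)+(15, 7)]
2. M_y = 10  [2·M = A+B = (1, 13)+(15, 7)]
   so M = (8, 10)
3. N_x = 17/2  [2·N = B+C = (15, 7)+(2, 19)]
4. N_y = 13  [2·N = B+C = (15, 7)+(2, 19)]
   so N = (17/2, 13)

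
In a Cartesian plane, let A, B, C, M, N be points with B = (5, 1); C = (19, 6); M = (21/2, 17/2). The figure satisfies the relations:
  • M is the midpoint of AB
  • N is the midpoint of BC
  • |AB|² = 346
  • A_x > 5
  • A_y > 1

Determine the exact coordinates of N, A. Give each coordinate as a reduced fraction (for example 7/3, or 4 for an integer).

1. A_x = 16  [A = 2·M−B = 2·(21/2, 17/2)−(5, 1)]
2. A_y = 16  [A = 2·M−B = 2·(21/2, 17/2)−(5, 1)]
   so A = (16, 16)
3. N_x = 12  [2·N = B+C = (5, 1)+(19, 6)]
4. N_y = 7/2  [2·N = B+C = (5, 1)+(19, 6)]
   so N = (12, 7/2)

N = (12, 7/2)
A = (16, 16)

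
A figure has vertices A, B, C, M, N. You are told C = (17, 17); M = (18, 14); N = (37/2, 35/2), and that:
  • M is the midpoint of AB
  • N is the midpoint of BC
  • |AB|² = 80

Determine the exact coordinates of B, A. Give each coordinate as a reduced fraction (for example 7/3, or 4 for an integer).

B = (20, 18)
A = (16, 10)

1. B_x = 20  [B = 2·N−C = 2·(37/2, 35/2)−(17, 17)]
2. B_y = 18  [B = 2·N−C = 2·(37/2, 35/2)−(17, 17)]
   so B = (20, 18)
3. A_x = 16  [A = 2·M−B = 2·(18, 14)−(20, 18)]
4. A_y = 10  [A = 2·M−B = 2·(18, 14)−(20, 18)]
   so A = (16, 10)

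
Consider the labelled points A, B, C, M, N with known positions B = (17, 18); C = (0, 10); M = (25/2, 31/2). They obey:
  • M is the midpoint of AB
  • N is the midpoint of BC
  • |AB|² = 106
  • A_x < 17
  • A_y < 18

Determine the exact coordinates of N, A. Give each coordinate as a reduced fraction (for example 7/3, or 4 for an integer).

N = (17/2, 14)
A = (8, 13)

1. A_x = 8  [A = 2·M−B = 2·(25/2, 31/2)−(17, 18)]
2. A_y = 13  [A = 2·M−B = 2·(25/2, 31/2)−(17, 18)]
   so A = (8, 13)
3. N_x = 17/2  [2·N = B+C = (17, 18)+(0, 10)]
4. N_y = 14  [2·N = B+C = (17, 18)+(0, 10)]
   so N = (17/2, 14)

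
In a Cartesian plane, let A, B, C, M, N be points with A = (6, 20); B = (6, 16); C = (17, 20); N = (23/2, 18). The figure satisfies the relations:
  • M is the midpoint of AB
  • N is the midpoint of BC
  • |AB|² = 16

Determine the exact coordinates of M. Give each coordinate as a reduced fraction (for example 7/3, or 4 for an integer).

1. M_x = 6  [2·M = A+B = (6, 20)+(6, 16)]
2. M_y = 18  [2·M = A+B = (6, 20)+(6, 16)]
   so M = (6, 18)

M = (6, 18)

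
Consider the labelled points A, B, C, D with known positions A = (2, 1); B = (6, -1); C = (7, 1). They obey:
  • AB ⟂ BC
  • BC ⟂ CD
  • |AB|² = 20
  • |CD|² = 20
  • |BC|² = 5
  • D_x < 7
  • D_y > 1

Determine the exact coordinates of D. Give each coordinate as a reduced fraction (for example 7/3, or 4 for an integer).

D = (3, 3)

1. D_x = 3  [[BC ⟂ CD ⇒ 1x+2y-9=0] ∩ [|D−(7, 1)|²=20]]
2. D_y = 3  [[BC ⟂ CD ⇒ 1x+2y-9=0] ∩ [|D−(7, 1)|²=20]]
   so D = (3, 3)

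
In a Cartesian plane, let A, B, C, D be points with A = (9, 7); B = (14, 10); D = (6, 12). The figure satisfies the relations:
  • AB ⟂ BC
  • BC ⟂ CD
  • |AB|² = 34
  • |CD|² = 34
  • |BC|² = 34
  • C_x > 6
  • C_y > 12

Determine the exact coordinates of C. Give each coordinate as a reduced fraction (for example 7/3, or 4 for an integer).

1. C_x = 11  [[AB ⟂ BC ⇒ 5x+3y-100=0] ∩ [|C−(6, 12)|²=34]]
2. C_y = 15  [[AB ⟂ BC ⇒ 5x+3y-100=0] ∩ [|C−(6, 12)|²=34]]
   so C = (11, 15)

C = (11, 15)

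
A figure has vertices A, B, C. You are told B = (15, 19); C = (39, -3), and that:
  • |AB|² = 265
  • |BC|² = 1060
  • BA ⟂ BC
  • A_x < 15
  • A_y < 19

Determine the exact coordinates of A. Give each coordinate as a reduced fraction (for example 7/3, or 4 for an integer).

A = (4, 7)

1. A_x = 4  [[BA ⟂ BC ⇒ 24x-22y+58=0] ∩ [|A−(15, 19)|²=265]]
2. A_y = 7  [[BA ⟂ BC ⇒ 24x-22y+58=0] ∩ [|A−(15, 19)|²=265]]
   so A = (4, 7)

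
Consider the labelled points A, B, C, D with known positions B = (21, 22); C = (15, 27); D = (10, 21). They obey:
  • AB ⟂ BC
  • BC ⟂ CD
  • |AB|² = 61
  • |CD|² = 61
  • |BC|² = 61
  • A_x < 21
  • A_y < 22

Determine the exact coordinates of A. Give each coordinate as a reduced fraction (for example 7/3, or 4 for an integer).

A = (16, 16)

1. A_x = 16  [[AB ⟂ BC ⇒ 6x-5y-16=0] ∩ [|A−(21, 22)|²=61]]
2. A_y = 16  [[AB ⟂ BC ⇒ 6x-5y-16=0] ∩ [|A−(21, 22)|²=61]]
   so A = (16, 16)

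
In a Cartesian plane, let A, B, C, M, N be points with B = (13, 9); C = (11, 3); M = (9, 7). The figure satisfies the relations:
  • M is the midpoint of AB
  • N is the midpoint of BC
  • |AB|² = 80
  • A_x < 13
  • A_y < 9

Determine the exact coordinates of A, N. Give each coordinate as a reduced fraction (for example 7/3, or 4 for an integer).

1. A_x = 5  [A = 2·M−B = 2·(9, 7)−(13, 9)]
2. A_y = 5  [A = 2·M−B = 2·(9, 7)−(13, 9)]
   so A = (5, 5)
3. N_x = 12  [2·N = B+C = (13, 9)+(11, 3)]
4. N_y = 6  [2·N = B+C = (13, 9)+(11, 3)]
   so N = (12, 6)

A = (5, 5)
N = (12, 6)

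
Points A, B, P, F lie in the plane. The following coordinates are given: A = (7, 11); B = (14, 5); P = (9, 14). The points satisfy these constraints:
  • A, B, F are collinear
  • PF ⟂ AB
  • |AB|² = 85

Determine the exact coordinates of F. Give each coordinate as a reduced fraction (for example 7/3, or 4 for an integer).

F = (567/85, 959/85)

1. F_x = 567/85  [[A, B, F are collinear ⇒ 6x+7y-119=0] ∩ [PF ⟂ AB ⇒ 7x-6y+21=0]]
2. F_y = 959/85  [[A, B, F are collinear ⇒ 6x+7y-119=0] ∩ [PF ⟂ AB ⇒ 7x-6y+21=0]]
   so F = (567/85, 959/85)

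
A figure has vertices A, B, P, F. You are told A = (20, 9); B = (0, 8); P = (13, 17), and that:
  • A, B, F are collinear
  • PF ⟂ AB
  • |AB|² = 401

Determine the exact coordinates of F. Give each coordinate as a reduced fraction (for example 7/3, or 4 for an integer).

F = (5380/401, 3477/401)

1. F_x = 5380/401  [[A, B, F are collinear ⇒ 1x-20y+160=0] ∩ [PF ⟂ AB ⇒ -20x-1y+277=0]]
2. F_y = 3477/401  [[A, B, F are collinear ⇒ 1x-20y+160=0] ∩ [PF ⟂ AB ⇒ -20x-1y+277=0]]
   so F = (5380/401, 3477/401)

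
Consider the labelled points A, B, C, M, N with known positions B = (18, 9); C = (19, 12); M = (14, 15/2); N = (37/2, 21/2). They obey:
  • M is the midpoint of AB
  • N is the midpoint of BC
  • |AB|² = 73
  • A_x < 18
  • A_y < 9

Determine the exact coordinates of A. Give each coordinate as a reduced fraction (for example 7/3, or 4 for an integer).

1. A_x = 10  [A = 2·M−B = 2·(14, 15/2)−(18, 9)]
2. A_y = 6  [A = 2·M−B = 2·(14, 15/2)−(18, 9)]
   so A = (10, 6)

A = (10, 6)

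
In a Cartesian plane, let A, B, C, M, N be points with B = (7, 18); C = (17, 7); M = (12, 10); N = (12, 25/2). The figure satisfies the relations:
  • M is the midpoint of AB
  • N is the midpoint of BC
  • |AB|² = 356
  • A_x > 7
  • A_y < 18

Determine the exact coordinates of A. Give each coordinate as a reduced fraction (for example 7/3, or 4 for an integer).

A = (17, 2)

1. A_x = 17  [A = 2·M−B = 2·(12, 10)−(7, 18)]
2. A_y = 2  [A = 2·M−B = 2·(12, 10)−(7, 18)]
   so A = (17, 2)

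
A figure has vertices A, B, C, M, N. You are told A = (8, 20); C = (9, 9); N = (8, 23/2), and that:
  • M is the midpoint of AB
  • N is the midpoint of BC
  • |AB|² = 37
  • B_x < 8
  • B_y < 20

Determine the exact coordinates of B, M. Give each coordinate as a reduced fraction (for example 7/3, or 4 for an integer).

B = (7, 14)
M = (15/2, 17)

1. B_x = 7  [B = 2·N−C = 2·(8, 23/2)−(9, 9)]
2. B_y = 14  [B = 2·N−C = 2·(8, 23/2)−(9, 9)]
   so B = (7, 14)
3. M_x = 15/2  [2·M = A+B = (8, 20)+(7, 14)]
4. M_y = 17  [2·M = A+B = (8, 20)+(7, 14)]
   so M = (15/2, 17)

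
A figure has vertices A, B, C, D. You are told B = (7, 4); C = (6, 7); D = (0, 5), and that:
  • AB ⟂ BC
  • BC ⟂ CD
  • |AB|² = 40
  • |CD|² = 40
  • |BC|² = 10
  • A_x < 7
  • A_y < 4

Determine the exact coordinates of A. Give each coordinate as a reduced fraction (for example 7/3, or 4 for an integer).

1. A_x = 1  [[AB ⟂ BC ⇒ 1x-3y+5=0] ∩ [|A−(7, 4)|²=40]]
2. A_y = 2  [[AB ⟂ BC ⇒ 1x-3y+5=0] ∩ [|A−(7, 4)|²=40]]
   so A = (1, 2)

A = (1, 2)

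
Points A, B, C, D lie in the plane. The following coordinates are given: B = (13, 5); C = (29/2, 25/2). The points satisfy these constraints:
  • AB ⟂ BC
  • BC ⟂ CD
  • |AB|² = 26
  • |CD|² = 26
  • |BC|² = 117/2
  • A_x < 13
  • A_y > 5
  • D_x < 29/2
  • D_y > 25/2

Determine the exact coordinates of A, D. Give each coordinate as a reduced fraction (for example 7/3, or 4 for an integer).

A = (8, 6)
D = (19/2, 27/2)

1. A_x = 8  [[AB ⟂ BC ⇒ -3/2x-15/2y+57=0] ∩ [|A−(13, 5)|²=26]]
2. A_y = 6  [[AB ⟂ BC ⇒ -3/2x-15/2y+57=0] ∩ [|A−(13, 5)|²=26]]
   so A = (8, 6)
3. D_x = 19/2  [[BC ⟂ CD ⇒ 3/2x+15/2y-231/2=0] ∩ [|D−(29/2, 25/2)|²=26]]
4. D_y = 27/2  [[BC ⟂ CD ⇒ 3/2x+15/2y-231/2=0] ∩ [|D−(29/2, 25/2)|²=26]]
   so D = (19/2, 27/2)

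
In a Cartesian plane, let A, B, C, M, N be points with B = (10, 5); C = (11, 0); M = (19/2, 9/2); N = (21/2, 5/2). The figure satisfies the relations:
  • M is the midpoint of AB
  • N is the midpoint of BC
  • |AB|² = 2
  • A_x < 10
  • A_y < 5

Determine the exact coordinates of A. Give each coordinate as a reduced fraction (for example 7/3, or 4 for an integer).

A = (9, 4)

1. A_x = 9  [A = 2·M−B = 2·(19/2, 9/2)−(10, 5)]
2. A_y = 4  [A = 2·M−B = 2·(19/2, 9/2)−(10, 5)]
   so A = (9, 4)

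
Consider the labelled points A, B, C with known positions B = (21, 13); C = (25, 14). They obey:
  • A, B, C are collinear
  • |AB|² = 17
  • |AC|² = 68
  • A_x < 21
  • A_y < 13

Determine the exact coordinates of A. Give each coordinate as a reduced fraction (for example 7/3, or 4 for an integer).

A = (17, 12)

1. A_x = 17  [[A, B, C are collinear ⇒ -1x+4y-31=0] ∩ [|A−(21, 13)|²=17]]
2. A_y = 12  [[A, B, C are collinear ⇒ -1x+4y-31=0] ∩ [|A−(21, 13)|²=17]]
   so A = (17, 12)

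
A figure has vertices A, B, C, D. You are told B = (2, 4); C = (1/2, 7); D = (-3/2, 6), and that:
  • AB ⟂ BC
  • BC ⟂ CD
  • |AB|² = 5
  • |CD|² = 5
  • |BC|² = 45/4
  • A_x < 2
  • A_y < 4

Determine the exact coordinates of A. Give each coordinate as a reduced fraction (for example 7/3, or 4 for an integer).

A = (0, 3)

1. A_x = 0  [[AB ⟂ BC ⇒ 3/2x-3y+9=0] ∩ [|A−(2, 4)|²=5]]
2. A_y = 3  [[AB ⟂ BC ⇒ 3/2x-3y+9=0] ∩ [|A−(2, 4)|²=5]]
   so A = (0, 3)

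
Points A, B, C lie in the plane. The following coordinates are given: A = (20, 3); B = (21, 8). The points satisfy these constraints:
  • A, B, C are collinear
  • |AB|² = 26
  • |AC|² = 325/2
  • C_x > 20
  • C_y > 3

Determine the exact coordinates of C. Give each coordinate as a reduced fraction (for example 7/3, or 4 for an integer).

C = (45/2, 31/2)

1. C_x = 45/2  [[A, B, C are collinear ⇒ -5x+1y+97=0] ∩ [|C−(20, 3)|²=325/2]]
2. C_y = 31/2  [[A, B, C are collinear ⇒ -5x+1y+97=0] ∩ [|C−(20, 3)|²=325/2]]
   so C = (45/2, 31/2)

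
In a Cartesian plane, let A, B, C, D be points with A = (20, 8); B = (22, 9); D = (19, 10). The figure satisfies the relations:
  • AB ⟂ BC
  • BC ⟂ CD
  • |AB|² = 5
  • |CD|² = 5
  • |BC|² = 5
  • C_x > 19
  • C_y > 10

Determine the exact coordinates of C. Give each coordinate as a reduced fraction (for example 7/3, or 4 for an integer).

C = (21, 11)

1. C_x = 21  [[AB ⟂ BC ⇒ 2x+1y-53=0] ∩ [|C−(19, 10)|²=5]]
2. C_y = 11  [[AB ⟂ BC ⇒ 2x+1y-53=0] ∩ [|C−(19, 10)|²=5]]
   so C = (21, 11)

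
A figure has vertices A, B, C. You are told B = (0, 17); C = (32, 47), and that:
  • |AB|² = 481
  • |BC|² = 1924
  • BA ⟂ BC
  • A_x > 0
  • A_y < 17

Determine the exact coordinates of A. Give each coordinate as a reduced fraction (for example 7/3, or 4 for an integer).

1. A_x = 15  [[BA ⟂ BC ⇒ 32x+30y-510=0] ∩ [|A−(0, 17)|²=481]]
2. A_y = 1  [[BA ⟂ BC ⇒ 32x+30y-510=0] ∩ [|A−(0, 17)|²=481]]
   so A = (15, 1)

A = (15, 1)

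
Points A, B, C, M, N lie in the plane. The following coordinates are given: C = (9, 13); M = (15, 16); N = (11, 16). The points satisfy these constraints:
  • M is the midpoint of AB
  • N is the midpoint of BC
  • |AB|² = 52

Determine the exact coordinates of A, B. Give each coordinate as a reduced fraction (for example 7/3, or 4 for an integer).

A = (17, 13)
B = (13, 19)

1. B_x = 13  [B = 2·N−C = 2·(11, 16)−(9, 13)]
2. B_y = 19  [B = 2·N−C = 2·(11, 16)−(9, 13)]
   so B = (13, 19)
3. A_x = 17  [A = 2·M−B = 2·(15, 16)−(13, 19)]
4. A_y = 13  [A = 2·M−B = 2·(15, 16)−(13, 19)]
   so A = (17, 13)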